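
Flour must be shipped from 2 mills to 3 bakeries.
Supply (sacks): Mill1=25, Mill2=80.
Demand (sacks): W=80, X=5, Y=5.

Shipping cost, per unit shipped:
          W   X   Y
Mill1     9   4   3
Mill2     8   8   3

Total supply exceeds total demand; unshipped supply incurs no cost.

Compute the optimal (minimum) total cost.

Optimal allocation:
  Mill1–X: 5 × 4 = 20
  Mill1–Y: 5 × 3 = 15
  Mill2–W: 80 × 8 = 640
Total = 20 + 15 + 640 = 675.

675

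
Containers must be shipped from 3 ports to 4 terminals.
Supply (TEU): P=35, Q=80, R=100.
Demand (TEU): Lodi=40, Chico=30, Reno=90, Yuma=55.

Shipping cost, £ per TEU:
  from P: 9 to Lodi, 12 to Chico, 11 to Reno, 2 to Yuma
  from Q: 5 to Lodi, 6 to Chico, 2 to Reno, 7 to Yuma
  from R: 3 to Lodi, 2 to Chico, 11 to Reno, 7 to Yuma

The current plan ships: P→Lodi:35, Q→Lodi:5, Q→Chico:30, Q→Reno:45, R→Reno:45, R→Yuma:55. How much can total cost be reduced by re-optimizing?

830

Current plan cost = 35·9 + 5·5 + 30·6 + 45·2 + 45·11 + 55·7 = £1490.
Optimal plan:
  P–Yuma: 35 × £2 = £70
  Q–Reno: 80 × £2 = £160
  R–Lodi: 40 × £3 = £120
  R–Chico: 30 × £2 = £60
  R–Reno: 10 × £11 = £110
  R–Yuma: 20 × £7 = £140
Optimal cost = £660.
Saving = 1490 − 660 = £830.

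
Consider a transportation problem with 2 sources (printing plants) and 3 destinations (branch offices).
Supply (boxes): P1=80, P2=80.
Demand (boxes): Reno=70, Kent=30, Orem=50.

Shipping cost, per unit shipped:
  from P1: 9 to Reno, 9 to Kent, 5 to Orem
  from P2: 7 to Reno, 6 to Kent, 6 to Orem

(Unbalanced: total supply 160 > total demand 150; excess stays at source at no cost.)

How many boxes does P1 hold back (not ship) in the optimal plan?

An optimal plan:
  P1->Reno: 20 × 9 = 180
  P1->Orem: 50 × 5 = 250
  P2->Reno: 50 × 7 = 350
  P2->Kent: 30 × 6 = 180
Total cost = 960.
P1 ships 70 of its 80, leaving 10.

10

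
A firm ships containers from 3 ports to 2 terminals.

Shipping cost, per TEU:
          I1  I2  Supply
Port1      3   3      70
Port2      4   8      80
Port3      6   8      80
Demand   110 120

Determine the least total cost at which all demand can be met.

1110

An optimal shipping plan:
  Port1–I2: 70 × 3 = 210
  Port2–I1: 80 × 4 = 320
  Port3–I1: 30 × 6 = 180
  Port3–I2: 50 × 8 = 400
Total = 210 + 320 + 180 + 400 = 1110.
(Supply check: Port1 ships 70; Port2 ships 80; Port3 ships 80.)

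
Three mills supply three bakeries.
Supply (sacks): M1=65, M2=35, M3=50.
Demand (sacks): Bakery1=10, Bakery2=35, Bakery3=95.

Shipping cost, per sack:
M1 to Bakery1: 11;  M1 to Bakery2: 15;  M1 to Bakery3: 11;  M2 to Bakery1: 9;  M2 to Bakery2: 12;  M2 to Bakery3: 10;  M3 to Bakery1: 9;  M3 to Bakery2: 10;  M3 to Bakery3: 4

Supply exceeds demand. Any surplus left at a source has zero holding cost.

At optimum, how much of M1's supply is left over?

Minimum-cost shipments:
  M1 to Bakery1: 10 × 11 = 110
  M1 to Bakery3: 45 × 11 = 495
  M2 to Bakery2: 35 × 12 = 420
  M3 to Bakery3: 50 × 4 = 200
Total cost = 1225.
M1 ships 55 of its 65, leaving 10.

10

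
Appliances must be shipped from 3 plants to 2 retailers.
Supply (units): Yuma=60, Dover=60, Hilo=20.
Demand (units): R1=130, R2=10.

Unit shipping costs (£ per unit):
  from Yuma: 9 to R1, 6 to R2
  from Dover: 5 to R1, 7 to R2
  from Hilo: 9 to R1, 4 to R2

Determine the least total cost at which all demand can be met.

One minimum-cost allocation:
  Yuma to R1: 60 × £9 = £540
  Dover to R1: 60 × £5 = £300
  Hilo to R1: 10 × £9 = £90
  Hilo to R2: 10 × £4 = £40
Total = 540 + 300 + 90 + 40 = £970.

970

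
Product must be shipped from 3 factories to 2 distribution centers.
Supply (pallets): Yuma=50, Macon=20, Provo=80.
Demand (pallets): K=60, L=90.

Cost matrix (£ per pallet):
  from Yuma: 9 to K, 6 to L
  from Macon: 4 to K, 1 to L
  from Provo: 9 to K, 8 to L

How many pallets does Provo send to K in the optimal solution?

The minimum-cost plan:
  Yuma->L: 50 × £6 = £300
  Macon->L: 20 × £1 = £20
  Provo->K: 60 × £9 = £540
  Provo->L: 20 × £8 = £160
Total cost = £1020.
So Provo→K carries 60 pallets.

60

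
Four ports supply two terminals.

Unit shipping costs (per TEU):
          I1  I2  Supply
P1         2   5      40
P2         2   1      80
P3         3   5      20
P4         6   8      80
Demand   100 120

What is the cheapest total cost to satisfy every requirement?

780

A cheapest plan:
  P1–I1: 40 × 2 = 80
  P2–I2: 80 × 1 = 80
  P3–I1: 20 × 3 = 60
  P4–I1: 40 × 6 = 240
  P4–I2: 40 × 8 = 320
Total = 80 + 80 + 60 + 240 + 320 = 780.
(Supply check: P1 ships 40; P2 ships 80; P3 ships 20; P4 ships 80.)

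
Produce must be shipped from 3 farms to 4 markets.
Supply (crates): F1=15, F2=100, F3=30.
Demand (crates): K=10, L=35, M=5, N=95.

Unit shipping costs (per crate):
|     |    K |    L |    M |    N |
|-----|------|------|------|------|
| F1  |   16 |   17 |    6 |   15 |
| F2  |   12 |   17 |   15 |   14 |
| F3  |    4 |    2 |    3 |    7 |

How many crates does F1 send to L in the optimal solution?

Optimal shipments:
  F1→L: 5 × 17 = 85
  F1→M: 5 × 6 = 30
  F1→N: 5 × 15 = 75
  F2→K: 10 × 12 = 120
  F2→N: 90 × 14 = 1260
  F3→L: 30 × 2 = 60
Total cost = 1630.
So F1→L carries 5 crates.

5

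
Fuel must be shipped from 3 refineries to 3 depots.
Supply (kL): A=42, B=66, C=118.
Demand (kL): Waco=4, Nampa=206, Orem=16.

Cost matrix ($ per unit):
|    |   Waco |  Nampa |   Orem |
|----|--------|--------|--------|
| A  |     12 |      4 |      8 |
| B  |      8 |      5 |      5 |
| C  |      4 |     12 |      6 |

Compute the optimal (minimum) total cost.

1786

An optimal shipping plan:
  A->Nampa: 42 × $4 = $168
  B->Nampa: 66 × $5 = $330
  C->Waco: 4 × $4 = $16
  C->Nampa: 98 × $12 = $1176
  C->Orem: 16 × $6 = $96
Total = 168 + 330 + 16 + 1176 + 96 = $1786.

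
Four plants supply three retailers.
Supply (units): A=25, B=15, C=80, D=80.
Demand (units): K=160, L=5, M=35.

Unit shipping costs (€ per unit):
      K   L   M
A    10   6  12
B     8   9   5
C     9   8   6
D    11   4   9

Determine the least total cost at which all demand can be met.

Optimal allocation:
  A to K: 25 × €10 = €250
  B to M: 15 × €5 = €75
  C to K: 60 × €9 = €540
  C to M: 20 × €6 = €120
  D to K: 75 × €11 = €825
  D to L: 5 × €4 = €20
Total = 250 + 75 + 540 + 120 + 825 + 20 = €1830.

1830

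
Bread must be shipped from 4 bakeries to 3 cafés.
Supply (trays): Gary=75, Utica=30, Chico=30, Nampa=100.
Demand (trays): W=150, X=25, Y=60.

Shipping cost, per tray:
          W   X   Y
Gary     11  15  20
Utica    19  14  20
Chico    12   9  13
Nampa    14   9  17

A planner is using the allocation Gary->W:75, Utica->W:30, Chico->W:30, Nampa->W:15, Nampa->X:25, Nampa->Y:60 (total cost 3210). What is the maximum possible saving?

Current plan cost = 75·11 + 30·19 + 30·12 + 15·14 + 25·9 + 60·17 = 3210.
Optimal plan:
  Gary->W: 75 × 11 = 825
  Utica->Y: 30 × 20 = 600
  Chico->Y: 30 × 13 = 390
  Nampa->W: 75 × 14 = 1050
  Nampa->X: 25 × 9 = 225
Optimal cost = 3090.
Saving = 3210 − 3090 = 120.

120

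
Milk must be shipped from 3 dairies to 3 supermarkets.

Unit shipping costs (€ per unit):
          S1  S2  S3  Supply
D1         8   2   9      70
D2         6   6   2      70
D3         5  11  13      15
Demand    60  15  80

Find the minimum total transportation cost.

One minimum-cost allocation:
  D1 to S1: 45 × €8 = €360
  D1 to S2: 15 × €2 = €30
  D1 to S3: 10 × €9 = €90
  D2 to S3: 70 × €2 = €140
  D3 to S1: 15 × €5 = €75
Total = 360 + 30 + 90 + 140 + 75 = €695.
(Supply check: D1 ships 70; D2 ships 70; D3 ships 15.)

695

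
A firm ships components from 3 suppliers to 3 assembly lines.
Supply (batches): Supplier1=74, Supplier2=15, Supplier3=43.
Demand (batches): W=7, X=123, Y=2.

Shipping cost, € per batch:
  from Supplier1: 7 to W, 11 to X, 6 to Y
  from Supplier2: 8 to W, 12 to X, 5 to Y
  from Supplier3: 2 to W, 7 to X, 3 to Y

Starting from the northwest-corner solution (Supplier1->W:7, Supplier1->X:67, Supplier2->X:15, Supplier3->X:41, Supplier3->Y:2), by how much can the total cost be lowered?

13

Current plan cost = 7·7 + 67·11 + 15·12 + 41·7 + 2·3 = €1259.
Optimal plan:
  Supplier1->X: 74 batches
  Supplier2->X: 13 batches
  Supplier2->Y: 2 batches
  Supplier3->W: 7 batches
  Supplier3->X: 36 batches
Optimal cost = €1246.
Saving = 1259 − 1246 = €13.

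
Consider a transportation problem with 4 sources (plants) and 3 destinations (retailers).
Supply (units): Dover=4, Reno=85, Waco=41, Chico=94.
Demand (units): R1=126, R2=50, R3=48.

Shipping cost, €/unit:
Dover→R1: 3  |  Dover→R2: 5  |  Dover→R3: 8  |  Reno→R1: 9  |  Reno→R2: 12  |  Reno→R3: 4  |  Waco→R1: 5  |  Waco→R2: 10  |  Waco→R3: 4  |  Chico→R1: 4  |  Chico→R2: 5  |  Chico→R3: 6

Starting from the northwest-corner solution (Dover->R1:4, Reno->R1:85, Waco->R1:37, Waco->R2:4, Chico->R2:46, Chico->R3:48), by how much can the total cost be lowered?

Current plan cost = 4·3 + 85·9 + 37·5 + 4·10 + 46·5 + 48·6 = €1520.
Optimal plan:
  Dover->R1: 4 × €3 = €12
  Reno->R1: 37 × €9 = €333
  Reno->R3: 48 × €4 = €192
  Waco->R1: 41 × €5 = €205
  Chico->R1: 44 × €4 = €176
  Chico->R2: 50 × €5 = €250
Optimal cost = €1168.
Saving = 1520 − 1168 = €352.

352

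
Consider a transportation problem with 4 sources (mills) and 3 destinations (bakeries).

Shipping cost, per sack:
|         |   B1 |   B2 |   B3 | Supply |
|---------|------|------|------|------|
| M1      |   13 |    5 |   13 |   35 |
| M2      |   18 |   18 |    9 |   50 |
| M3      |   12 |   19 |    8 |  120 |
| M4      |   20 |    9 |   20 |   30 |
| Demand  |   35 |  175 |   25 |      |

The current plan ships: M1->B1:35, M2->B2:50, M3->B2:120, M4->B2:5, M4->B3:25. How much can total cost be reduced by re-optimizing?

Current plan cost = 35·13 + 50·18 + 120·19 + 5·9 + 25·20 = 4180.
Optimal plan:
  M1→B2: 35 × 5 = 175
  M2→B2: 50 × 18 = 900
  M3→B1: 35 × 12 = 420
  M3→B2: 60 × 19 = 1140
  M3→B3: 25 × 8 = 200
  M4→B2: 30 × 9 = 270
Optimal cost = 3105.
Saving = 4180 − 3105 = 1075.

1075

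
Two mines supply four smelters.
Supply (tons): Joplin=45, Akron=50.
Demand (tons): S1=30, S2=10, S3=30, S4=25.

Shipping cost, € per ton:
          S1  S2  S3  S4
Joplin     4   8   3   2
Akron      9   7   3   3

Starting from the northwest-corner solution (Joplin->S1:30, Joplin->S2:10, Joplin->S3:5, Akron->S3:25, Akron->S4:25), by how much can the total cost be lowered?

25

Current plan cost = 30·4 + 10·8 + 5·3 + 25·3 + 25·3 = €365.
Optimal plan:
  Joplin to S1: 30 × €4 = €120
  Joplin to S4: 15 × €2 = €30
  Akron to S2: 10 × €7 = €70
  Akron to S3: 30 × €3 = €90
  Akron to S4: 10 × €3 = €30
Optimal cost = €340.
Saving = 365 − 340 = €25.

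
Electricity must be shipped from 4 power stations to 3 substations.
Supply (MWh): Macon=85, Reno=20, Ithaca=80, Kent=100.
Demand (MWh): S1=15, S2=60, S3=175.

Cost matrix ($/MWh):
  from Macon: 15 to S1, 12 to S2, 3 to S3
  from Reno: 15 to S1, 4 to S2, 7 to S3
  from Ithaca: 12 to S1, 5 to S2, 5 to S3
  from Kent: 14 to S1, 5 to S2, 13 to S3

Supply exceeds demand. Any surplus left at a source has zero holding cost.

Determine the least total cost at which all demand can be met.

An optimal shipping plan:
  Macon→S3: 85 × $3 = $255
  Reno→S2: 10 × $4 = $40
  Reno→S3: 10 × $7 = $70
  Ithaca→S3: 80 × $5 = $400
  Kent→S1: 15 × $14 = $210
  Kent→S2: 50 × $5 = $250
Total = 255 + 40 + 70 + 400 + 210 + 250 = $1225.
(Supply check: Macon ships 85; Reno ships 20; Ithaca ships 80; Kent ships 65.)

1225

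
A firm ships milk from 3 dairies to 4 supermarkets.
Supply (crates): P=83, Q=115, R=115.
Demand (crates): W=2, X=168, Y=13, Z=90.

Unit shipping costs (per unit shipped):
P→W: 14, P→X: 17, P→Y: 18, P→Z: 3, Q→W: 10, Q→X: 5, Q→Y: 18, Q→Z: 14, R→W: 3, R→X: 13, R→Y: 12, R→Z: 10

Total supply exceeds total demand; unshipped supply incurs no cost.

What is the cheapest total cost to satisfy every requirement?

One minimum-cost allocation:
  P to Z: 83 × 3 = 249
  Q to X: 115 × 5 = 575
  R to W: 2 × 3 = 6
  R to X: 53 × 13 = 689
  R to Y: 13 × 12 = 156
  R to Z: 7 × 10 = 70
Total = 249 + 575 + 6 + 689 + 156 + 70 = 1745.
(Supply check: P ships 83; Q ships 115; R ships 75.)

1745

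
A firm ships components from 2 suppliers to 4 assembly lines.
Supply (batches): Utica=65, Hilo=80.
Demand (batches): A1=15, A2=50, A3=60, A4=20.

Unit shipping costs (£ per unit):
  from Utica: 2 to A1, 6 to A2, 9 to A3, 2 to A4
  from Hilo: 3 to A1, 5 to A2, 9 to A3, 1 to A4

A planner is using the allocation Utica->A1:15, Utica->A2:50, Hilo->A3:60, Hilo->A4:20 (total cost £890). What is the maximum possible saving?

50

Current plan cost = 15·2 + 50·6 + 60·9 + 20·1 = £890.
Optimal plan:
  Utica to A1: 15 × £2 = £30
  Utica to A3: 50 × £9 = £450
  Hilo to A2: 50 × £5 = £250
  Hilo to A3: 10 × £9 = £90
  Hilo to A4: 20 × £1 = £20
Optimal cost = £840.
Saving = 890 − 840 = £50.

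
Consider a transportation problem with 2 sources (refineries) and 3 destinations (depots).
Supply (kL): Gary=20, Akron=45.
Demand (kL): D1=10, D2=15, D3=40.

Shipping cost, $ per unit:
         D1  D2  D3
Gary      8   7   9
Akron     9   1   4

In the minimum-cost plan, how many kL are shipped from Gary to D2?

Optimal shipments:
  Gary->D1: 10 kL
  Gary->D3: 10 kL
  Akron->D2: 15 kL
  Akron->D3: 30 kL
Total cost = $305.
The route Gary→D2 is not used.

0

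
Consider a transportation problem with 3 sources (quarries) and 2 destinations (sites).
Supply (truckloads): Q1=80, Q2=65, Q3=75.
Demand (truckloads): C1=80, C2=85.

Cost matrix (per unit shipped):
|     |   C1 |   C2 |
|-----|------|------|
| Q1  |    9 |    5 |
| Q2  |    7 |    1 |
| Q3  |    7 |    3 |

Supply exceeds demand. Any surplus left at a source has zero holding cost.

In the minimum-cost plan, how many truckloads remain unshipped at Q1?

55

An optimal plan:
  Q1→C1: 5 × 9 = 45
  Q1→C2: 20 × 5 = 100
  Q2→C2: 65 × 1 = 65
  Q3→C1: 75 × 7 = 525
Total cost = 735.
Q1 ships 25 of its 80, leaving 55.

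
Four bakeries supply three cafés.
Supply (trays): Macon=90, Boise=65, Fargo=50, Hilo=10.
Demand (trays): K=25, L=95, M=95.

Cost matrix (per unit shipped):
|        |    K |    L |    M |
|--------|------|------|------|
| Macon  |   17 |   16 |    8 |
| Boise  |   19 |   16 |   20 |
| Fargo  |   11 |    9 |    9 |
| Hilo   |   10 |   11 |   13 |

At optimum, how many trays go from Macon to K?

Optimal shipments:
  Macon to M: 90 trays
  Boise to L: 65 trays
  Fargo to K: 15 trays
  Fargo to L: 30 trays
  Fargo to M: 5 trays
  Hilo to K: 10 trays
Total cost = 2340.
The route Macon→K is not used.

0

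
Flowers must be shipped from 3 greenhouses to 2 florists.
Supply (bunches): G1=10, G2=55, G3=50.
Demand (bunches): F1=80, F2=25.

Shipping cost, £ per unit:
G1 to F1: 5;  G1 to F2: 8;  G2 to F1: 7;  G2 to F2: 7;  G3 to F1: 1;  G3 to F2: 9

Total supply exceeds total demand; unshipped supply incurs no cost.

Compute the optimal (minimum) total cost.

415

A cheapest plan:
  G1→F1: 10 × £5 = £50
  G2→F1: 20 × £7 = £140
  G2→F2: 25 × £7 = £175
  G3→F1: 50 × £1 = £50
Total = 50 + 140 + 175 + 50 = £415.
(Supply check: G1 ships 10; G2 ships 45; G3 ships 50.)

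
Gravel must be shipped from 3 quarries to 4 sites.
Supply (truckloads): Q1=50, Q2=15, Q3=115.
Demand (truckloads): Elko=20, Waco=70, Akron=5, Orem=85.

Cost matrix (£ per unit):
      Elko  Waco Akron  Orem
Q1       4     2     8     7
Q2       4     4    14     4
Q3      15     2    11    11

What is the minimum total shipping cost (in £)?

985

Optimal allocation:
  Q1→Elko: 20 × £4 = £80
  Q1→Orem: 30 × £7 = £210
  Q2→Orem: 15 × £4 = £60
  Q3→Waco: 70 × £2 = £140
  Q3→Akron: 5 × £11 = £55
  Q3→Orem: 40 × £11 = £440
Total = 80 + 210 + 60 + 140 + 55 + 440 = £985.
(Supply check: Q1 ships 50; Q2 ships 15; Q3 ships 115.)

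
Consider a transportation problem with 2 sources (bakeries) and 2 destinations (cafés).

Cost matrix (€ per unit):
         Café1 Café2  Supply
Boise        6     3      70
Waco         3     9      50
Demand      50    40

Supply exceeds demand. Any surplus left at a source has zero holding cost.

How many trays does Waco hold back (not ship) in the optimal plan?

An optimal plan:
  Boise→Café2: 40 × €3 = €120
  Waco→Café1: 50 × €3 = €150
Total cost = €270.
Waco ships 50 of its 50, leaving 0.

0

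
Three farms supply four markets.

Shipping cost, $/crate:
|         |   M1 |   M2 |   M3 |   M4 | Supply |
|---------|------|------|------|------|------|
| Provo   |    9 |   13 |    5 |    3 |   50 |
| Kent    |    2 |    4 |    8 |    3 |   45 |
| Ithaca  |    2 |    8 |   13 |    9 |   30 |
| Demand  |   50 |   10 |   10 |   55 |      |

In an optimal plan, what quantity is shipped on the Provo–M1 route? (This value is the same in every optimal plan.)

0

Optimal shipments:
  Provo–M3: 10 × $5 = $50
  Provo–M4: 40 × $3 = $120
  Kent–M1: 20 × $2 = $40
  Kent–M2: 10 × $4 = $40
  Kent–M4: 15 × $3 = $45
  Ithaca–M1: 30 × $2 = $60
Total cost = $355.
The route Provo→M1 is not used.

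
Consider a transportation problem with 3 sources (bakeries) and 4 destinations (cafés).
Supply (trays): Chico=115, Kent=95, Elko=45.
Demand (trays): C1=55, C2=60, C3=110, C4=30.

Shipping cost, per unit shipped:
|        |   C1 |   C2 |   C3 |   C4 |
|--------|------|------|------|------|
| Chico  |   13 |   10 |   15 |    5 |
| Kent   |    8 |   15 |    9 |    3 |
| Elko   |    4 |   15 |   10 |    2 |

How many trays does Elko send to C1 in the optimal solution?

45

Solving gives:
  Chico–C1: 10 trays
  Chico–C2: 60 trays
  Chico–C3: 15 trays
  Chico–C4: 30 trays
  Kent–C3: 95 trays
  Elko–C1: 45 trays
Total cost = 2140.
So Elko→C1 carries 45 trays.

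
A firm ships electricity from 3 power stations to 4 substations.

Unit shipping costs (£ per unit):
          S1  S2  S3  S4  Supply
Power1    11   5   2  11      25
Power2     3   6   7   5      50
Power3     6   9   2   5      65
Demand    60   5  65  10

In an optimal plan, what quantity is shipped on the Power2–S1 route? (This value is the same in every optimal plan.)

50

Solving gives:
  Power1 to S2: 5 MWh
  Power1 to S3: 20 MWh
  Power2 to S1: 50 MWh
  Power3 to S1: 10 MWh
  Power3 to S3: 45 MWh
  Power3 to S4: 10 MWh
Total cost = £415.
So Power2→S1 carries 50 MWh.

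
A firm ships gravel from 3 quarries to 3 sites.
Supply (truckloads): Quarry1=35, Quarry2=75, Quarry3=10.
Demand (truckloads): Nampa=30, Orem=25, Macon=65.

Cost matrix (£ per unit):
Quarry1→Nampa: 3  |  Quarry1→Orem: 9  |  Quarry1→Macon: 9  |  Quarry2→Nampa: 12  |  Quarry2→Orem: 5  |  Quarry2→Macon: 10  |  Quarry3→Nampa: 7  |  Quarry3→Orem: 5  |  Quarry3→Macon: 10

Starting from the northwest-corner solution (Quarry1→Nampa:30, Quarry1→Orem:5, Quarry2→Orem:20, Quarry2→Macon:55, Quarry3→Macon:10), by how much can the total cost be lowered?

Current plan cost = 30·3 + 5·9 + 20·5 + 55·10 + 10·10 = £885.
Optimal plan:
  Quarry1–Nampa: 30 × £3 = £90
  Quarry1–Macon: 5 × £9 = £45
  Quarry2–Orem: 15 × £5 = £75
  Quarry2–Macon: 60 × £10 = £600
  Quarry3–Orem: 10 × £5 = £50
Optimal cost = £860.
Saving = 885 − 860 = £25.

25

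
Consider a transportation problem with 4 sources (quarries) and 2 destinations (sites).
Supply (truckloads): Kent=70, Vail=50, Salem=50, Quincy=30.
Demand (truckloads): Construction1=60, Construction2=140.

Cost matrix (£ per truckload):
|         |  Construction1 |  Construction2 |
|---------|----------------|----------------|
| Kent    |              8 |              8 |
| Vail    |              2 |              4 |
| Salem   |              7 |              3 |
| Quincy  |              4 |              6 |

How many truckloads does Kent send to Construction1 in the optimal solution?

Solving gives:
  Kent to Construction2: 70 truckloads
  Vail to Construction1: 50 truckloads
  Salem to Construction2: 50 truckloads
  Quincy to Construction1: 10 truckloads
  Quincy to Construction2: 20 truckloads
Total cost = £970.
The route Kent→Construction1 is not used.

0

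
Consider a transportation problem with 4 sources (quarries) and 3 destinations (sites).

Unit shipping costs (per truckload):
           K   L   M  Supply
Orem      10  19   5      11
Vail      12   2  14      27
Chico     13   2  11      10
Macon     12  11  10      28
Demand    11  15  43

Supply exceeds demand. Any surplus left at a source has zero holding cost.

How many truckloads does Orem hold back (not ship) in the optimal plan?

0

An optimal plan:
  Orem–M: 11 × 5 = 55
  Vail–K: 11 × 12 = 132
  Vail–L: 9 × 2 = 18
  Chico–L: 6 × 2 = 12
  Chico–M: 4 × 11 = 44
  Macon–M: 28 × 10 = 280
Total cost = 541.
Orem ships 11 of its 11, leaving 0.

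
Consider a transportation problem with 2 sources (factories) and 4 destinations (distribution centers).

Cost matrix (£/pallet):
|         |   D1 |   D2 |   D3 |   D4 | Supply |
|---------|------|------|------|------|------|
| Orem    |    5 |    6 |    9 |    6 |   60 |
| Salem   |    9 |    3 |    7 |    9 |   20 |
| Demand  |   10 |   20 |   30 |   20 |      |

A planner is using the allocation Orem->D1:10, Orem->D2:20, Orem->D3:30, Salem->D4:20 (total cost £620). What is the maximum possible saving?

Current plan cost = 10·5 + 20·6 + 30·9 + 20·9 = £620.
Optimal plan:
  Orem to D1: 10 × £5 = £50
  Orem to D3: 30 × £9 = £270
  Orem to D4: 20 × £6 = £120
  Salem to D2: 20 × £3 = £60
Optimal cost = £500.
Saving = 620 − 500 = £120.

120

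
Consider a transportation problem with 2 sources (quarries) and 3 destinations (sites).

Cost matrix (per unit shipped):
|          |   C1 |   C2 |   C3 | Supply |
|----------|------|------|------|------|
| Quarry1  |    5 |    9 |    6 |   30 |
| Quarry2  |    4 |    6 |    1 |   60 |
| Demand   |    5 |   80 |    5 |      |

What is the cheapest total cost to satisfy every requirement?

585

An optimal shipping plan:
  Quarry1 to C1: 5 × 5 = 25
  Quarry1 to C2: 25 × 9 = 225
  Quarry2 to C2: 55 × 6 = 330
  Quarry2 to C3: 5 × 1 = 5
Total = 25 + 225 + 330 + 5 = 585.
(Supply check: Quarry1 ships 30; Quarry2 ships 60.)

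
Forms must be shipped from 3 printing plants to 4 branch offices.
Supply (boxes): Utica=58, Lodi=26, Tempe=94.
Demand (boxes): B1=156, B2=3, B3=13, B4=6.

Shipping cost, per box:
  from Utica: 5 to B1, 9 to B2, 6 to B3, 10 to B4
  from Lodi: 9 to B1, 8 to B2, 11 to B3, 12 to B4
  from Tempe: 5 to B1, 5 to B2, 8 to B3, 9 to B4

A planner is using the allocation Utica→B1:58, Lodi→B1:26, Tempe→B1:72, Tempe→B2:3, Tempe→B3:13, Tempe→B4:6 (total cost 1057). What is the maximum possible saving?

Current plan cost = 58·5 + 26·9 + 72·5 + 3·5 + 13·8 + 6·9 = 1057.
Optimal plan:
  Utica->B1: 45 × 5 = 225
  Utica->B3: 13 × 6 = 78
  Lodi->B1: 17 × 9 = 153
  Lodi->B2: 3 × 8 = 24
  Lodi->B4: 6 × 12 = 72
  Tempe->B1: 94 × 5 = 470
Optimal cost = 1022.
Saving = 1057 − 1022 = 35.

35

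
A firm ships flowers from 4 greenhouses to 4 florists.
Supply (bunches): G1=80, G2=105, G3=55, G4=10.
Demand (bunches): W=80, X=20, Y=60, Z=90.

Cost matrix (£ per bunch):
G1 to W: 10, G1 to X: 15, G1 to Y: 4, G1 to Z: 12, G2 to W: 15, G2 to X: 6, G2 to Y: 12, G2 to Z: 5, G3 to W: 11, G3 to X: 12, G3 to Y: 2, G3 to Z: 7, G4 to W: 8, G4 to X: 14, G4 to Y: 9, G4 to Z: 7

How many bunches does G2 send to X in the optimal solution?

Solving gives:
  G1->W: 75 × £10 = £750
  G1->Y: 5 × £4 = £20
  G2->X: 20 × £6 = £120
  G2->Z: 85 × £5 = £425
  G3->Y: 55 × £2 = £110
  G4->W: 5 × £8 = £40
  G4->Z: 5 × £7 = £35
Total cost = £1500.
So G2→X carries 20 bunches.

20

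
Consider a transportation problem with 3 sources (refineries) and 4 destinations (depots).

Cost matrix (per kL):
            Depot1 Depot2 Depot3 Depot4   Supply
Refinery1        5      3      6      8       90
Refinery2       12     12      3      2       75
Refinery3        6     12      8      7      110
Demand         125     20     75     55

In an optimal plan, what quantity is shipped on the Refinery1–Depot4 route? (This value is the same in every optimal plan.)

0

Optimal shipments:
  Refinery1 to Depot1: 15 × 5 = 75
  Refinery1 to Depot2: 20 × 3 = 60
  Refinery1 to Depot3: 55 × 6 = 330
  Refinery2 to Depot3: 20 × 3 = 60
  Refinery2 to Depot4: 55 × 2 = 110
  Refinery3 to Depot1: 110 × 6 = 660
Total cost = 1295.
The route Refinery1→Depot4 is not used.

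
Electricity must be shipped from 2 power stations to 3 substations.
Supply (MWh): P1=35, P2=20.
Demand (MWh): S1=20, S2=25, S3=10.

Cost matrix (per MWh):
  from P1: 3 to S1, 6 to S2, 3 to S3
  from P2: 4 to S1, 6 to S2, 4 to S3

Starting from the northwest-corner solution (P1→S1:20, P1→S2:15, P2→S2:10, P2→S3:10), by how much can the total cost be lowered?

10

Current plan cost = 20·3 + 15·6 + 10·6 + 10·4 = 250.
Optimal plan:
  P1 to S1: 20 MWh
  P1 to S2: 5 MWh
  P1 to S3: 10 MWh
  P2 to S2: 20 MWh
Optimal cost = 240.
Saving = 250 − 240 = 10.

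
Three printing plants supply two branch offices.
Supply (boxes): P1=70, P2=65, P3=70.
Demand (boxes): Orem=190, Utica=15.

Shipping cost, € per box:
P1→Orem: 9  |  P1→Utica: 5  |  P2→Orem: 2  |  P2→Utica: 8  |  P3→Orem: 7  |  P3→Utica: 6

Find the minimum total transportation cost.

One minimum-cost allocation:
  P1->Orem: 55 × €9 = €495
  P1->Utica: 15 × €5 = €75
  P2->Orem: 65 × €2 = €130
  P3->Orem: 70 × €7 = €490
Total = 495 + 75 + 130 + 490 = €1190.

1190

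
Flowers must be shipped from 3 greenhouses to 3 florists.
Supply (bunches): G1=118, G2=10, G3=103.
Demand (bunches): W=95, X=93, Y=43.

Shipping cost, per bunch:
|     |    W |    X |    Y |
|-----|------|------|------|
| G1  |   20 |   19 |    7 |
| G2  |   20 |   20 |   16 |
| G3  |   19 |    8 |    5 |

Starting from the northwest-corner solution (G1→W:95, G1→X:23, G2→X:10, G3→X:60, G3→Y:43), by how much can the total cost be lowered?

Current plan cost = 95·20 + 23·19 + 10·20 + 60·8 + 43·5 = 3232.
Optimal plan:
  G1–W: 85 × 20 = 1700
  G1–Y: 33 × 7 = 231
  G2–W: 10 × 20 = 200
  G3–X: 93 × 8 = 744
  G3–Y: 10 × 5 = 50
Optimal cost = 2925.
Saving = 3232 − 2925 = 307.

307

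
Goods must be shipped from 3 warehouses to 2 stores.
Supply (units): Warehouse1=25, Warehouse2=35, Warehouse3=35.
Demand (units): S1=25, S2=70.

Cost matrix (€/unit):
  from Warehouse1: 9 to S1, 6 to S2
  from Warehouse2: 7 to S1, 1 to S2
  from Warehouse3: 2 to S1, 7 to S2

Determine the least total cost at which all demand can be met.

305

Optimal allocation:
  Warehouse1–S2: 25 × €6 = €150
  Warehouse2–S2: 35 × €1 = €35
  Warehouse3–S1: 25 × €2 = €50
  Warehouse3–S2: 10 × €7 = €70
Total = 150 + 35 + 50 + 70 = €305.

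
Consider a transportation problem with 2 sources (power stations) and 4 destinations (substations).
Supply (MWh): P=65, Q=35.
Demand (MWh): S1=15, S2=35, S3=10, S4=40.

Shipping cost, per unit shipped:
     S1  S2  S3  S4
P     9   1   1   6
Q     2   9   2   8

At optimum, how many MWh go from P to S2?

Solving gives:
  P->S2: 35 MWh
  P->S4: 30 MWh
  Q->S1: 15 MWh
  Q->S3: 10 MWh
  Q->S4: 10 MWh
Total cost = 345.
So P→S2 carries 35 MWh.

35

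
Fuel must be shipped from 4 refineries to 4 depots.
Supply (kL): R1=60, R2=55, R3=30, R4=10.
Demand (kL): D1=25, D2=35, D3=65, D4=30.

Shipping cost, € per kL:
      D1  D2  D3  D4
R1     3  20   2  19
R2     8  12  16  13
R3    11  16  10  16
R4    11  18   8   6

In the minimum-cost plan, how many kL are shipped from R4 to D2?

Optimal shipments:
  R1–D1: 25 × €3 = €75
  R1–D3: 35 × €2 = €70
  R2–D2: 35 × €12 = €420
  R2–D4: 20 × €13 = €260
  R3–D3: 30 × €10 = €300
  R4–D4: 10 × €6 = €60
Total cost = €1185.
The route R4→D2 is not used.

0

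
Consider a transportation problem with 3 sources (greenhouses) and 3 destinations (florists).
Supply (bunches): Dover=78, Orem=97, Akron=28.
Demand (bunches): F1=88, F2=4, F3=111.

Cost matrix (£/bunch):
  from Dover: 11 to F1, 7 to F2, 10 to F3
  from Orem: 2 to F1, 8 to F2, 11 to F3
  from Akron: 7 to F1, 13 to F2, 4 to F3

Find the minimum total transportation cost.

1155

An optimal shipping plan:
  Dover to F3: 78 × £10 = £780
  Orem to F1: 88 × £2 = £176
  Orem to F2: 4 × £8 = £32
  Orem to F3: 5 × £11 = £55
  Akron to F3: 28 × £4 = £112
Total = 780 + 176 + 32 + 55 + 112 = £1155.
(Supply check: Dover ships 78; Orem ships 97; Akron ships 28.)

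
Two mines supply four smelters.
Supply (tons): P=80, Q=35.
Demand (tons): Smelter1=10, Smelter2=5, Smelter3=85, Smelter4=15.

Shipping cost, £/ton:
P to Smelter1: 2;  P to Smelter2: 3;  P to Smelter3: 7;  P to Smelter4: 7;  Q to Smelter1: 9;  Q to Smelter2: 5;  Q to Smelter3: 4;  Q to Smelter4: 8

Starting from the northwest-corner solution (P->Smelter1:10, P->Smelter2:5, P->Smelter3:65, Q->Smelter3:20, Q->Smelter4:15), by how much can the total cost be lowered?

60

Current plan cost = 10·2 + 5·3 + 65·7 + 20·4 + 15·8 = £690.
Optimal plan:
  P→Smelter1: 10 tons
  P→Smelter2: 5 tons
  P→Smelter3: 50 tons
  P→Smelter4: 15 tons
  Q→Smelter3: 35 tons
Optimal cost = £630.
Saving = 690 − 630 = £60.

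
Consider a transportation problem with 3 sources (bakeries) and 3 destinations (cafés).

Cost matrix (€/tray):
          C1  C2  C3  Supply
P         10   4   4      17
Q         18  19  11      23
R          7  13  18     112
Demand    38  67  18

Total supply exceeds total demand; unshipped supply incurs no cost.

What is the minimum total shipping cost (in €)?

1182

Optimal allocation:
  P→C2: 17 × €4 = €68
  Q→C3: 18 × €11 = €198
  R→C1: 38 × €7 = €266
  R→C2: 50 × €13 = €650
Total = 68 + 198 + 266 + 650 = €1182.
(Supply check: P ships 17; Q ships 18; R ships 88.)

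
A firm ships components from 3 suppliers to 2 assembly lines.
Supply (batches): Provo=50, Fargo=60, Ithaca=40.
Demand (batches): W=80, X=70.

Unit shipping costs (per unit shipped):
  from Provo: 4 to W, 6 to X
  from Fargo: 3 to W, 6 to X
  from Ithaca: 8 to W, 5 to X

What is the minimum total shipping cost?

640

An optimal shipping plan:
  Provo->W: 20 × 4 = 80
  Provo->X: 30 × 6 = 180
  Fargo->W: 60 × 3 = 180
  Ithaca->X: 40 × 5 = 200
Total = 80 + 180 + 180 + 200 = 640.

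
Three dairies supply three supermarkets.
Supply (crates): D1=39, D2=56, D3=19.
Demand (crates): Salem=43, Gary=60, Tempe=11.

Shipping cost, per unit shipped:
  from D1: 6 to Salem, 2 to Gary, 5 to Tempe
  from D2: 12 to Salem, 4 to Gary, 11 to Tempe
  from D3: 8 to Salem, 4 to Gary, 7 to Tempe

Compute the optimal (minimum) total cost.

583

An optimal shipping plan:
  D1 to Salem: 24 × 6 = 144
  D1 to Gary: 4 × 2 = 8
  D1 to Tempe: 11 × 5 = 55
  D2 to Gary: 56 × 4 = 224
  D3 to Salem: 19 × 8 = 152
Total = 144 + 8 + 55 + 224 + 152 = 583.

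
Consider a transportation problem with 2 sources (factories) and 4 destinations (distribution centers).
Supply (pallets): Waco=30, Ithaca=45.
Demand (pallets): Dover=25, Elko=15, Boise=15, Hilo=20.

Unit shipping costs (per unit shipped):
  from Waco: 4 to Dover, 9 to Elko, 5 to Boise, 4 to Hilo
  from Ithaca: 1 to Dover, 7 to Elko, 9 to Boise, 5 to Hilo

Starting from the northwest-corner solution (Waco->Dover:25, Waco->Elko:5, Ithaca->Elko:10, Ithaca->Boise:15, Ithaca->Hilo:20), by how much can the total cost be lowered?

160

Current plan cost = 25·4 + 5·9 + 10·7 + 15·9 + 20·5 = 450.
Optimal plan:
  Waco to Boise: 15 × 5 = 75
  Waco to Hilo: 15 × 4 = 60
  Ithaca to Dover: 25 × 1 = 25
  Ithaca to Elko: 15 × 7 = 105
  Ithaca to Hilo: 5 × 5 = 25
Optimal cost = 290.
Saving = 450 − 290 = 160.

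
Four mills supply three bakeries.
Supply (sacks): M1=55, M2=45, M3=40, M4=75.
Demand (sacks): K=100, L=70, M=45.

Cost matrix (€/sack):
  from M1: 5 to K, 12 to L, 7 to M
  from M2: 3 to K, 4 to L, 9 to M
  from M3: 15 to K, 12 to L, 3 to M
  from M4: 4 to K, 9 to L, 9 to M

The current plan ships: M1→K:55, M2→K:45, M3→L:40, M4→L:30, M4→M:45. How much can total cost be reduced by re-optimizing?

555

Current plan cost = 55·5 + 45·3 + 40·12 + 30·9 + 45·9 = €1565.
Optimal plan:
  M1–K: 50 × €5 = €250
  M1–M: 5 × €7 = €35
  M2–L: 45 × €4 = €180
  M3–M: 40 × €3 = €120
  M4–K: 50 × €4 = €200
  M4–L: 25 × €9 = €225
Optimal cost = €1010.
Saving = 1565 − 1010 = €555.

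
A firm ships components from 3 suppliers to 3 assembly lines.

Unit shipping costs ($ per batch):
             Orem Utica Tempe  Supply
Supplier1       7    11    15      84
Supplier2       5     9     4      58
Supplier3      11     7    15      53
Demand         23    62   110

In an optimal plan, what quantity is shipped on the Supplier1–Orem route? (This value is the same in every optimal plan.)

23

The minimum-cost plan:
  Supplier1→Orem: 23 × $7 = $161
  Supplier1→Utica: 9 × $11 = $99
  Supplier1→Tempe: 52 × $15 = $780
  Supplier2→Tempe: 58 × $4 = $232
  Supplier3→Utica: 53 × $7 = $371
Total cost = $1643.
So Supplier1→Orem carries 23 batches.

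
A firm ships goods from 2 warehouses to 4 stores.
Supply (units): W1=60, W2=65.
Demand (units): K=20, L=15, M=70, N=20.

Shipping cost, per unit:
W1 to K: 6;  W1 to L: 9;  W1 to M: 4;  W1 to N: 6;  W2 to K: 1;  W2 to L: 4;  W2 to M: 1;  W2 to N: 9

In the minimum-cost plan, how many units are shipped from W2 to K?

20

The minimum-cost plan:
  W1–M: 40 units
  W1–N: 20 units
  W2–K: 20 units
  W2–L: 15 units
  W2–M: 30 units
Total cost = 390.
So W2→K carries 20 units.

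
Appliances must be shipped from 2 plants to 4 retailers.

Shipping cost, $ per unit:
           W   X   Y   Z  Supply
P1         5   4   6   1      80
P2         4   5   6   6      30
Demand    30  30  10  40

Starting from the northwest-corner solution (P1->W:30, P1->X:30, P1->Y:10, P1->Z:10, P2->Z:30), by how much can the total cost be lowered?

180

Current plan cost = 30·5 + 30·4 + 10·6 + 10·1 + 30·6 = $520.
Optimal plan:
  P1→X: 30 × $4 = $120
  P1→Y: 10 × $6 = $60
  P1→Z: 40 × $1 = $40
  P2→W: 30 × $4 = $120
Optimal cost = $340.
Saving = 520 − 340 = $180.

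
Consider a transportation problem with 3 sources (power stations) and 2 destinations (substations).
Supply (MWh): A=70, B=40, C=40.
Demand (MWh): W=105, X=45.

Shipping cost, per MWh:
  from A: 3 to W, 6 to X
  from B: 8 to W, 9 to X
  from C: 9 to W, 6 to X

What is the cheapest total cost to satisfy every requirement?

A cheapest plan:
  A->W: 70 × 3 = 210
  B->W: 35 × 8 = 280
  B->X: 5 × 9 = 45
  C->X: 40 × 6 = 240
Total = 210 + 280 + 45 + 240 = 775.

775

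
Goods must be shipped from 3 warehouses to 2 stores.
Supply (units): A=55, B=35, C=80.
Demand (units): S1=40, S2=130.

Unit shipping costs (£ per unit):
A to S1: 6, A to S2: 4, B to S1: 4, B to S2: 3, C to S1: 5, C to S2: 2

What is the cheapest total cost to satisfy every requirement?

One minimum-cost allocation:
  A->S1: 5 units
  A->S2: 50 units
  B->S1: 35 units
  C->S2: 80 units
Total cost = £530.

530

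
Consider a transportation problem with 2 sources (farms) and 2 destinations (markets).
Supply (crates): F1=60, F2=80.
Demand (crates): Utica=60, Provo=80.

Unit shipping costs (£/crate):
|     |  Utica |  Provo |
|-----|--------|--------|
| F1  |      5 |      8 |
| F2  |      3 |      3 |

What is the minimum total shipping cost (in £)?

540

Optimal allocation:
  F1–Utica: 60 × £5 = £300
  F2–Provo: 80 × £3 = £240
Total = 300 + 240 = £540.
(Supply check: F1 ships 60; F2 ships 80.)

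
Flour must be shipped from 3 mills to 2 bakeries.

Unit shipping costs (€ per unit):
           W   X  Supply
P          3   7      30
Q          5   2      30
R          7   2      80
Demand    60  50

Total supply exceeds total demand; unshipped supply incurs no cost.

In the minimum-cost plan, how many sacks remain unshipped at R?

30

An optimal plan:
  P→W: 30 × €3 = €90
  Q→W: 30 × €5 = €150
  R→X: 50 × €2 = €100
Total cost = €340.
R ships 50 of its 80, leaving 30.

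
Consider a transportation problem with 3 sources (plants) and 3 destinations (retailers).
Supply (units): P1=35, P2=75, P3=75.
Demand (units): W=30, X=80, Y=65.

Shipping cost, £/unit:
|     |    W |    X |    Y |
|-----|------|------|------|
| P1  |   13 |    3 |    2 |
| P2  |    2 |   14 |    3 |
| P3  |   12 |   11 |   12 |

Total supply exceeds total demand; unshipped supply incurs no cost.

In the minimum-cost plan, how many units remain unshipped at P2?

Minimum-cost shipments:
  P1–X: 15 × £3 = £45
  P1–Y: 20 × £2 = £40
  P2–W: 30 × £2 = £60
  P2–Y: 45 × £3 = £135
  P3–X: 65 × £11 = £715
Total cost = £995.
P2 ships 75 of its 75, leaving 0.

0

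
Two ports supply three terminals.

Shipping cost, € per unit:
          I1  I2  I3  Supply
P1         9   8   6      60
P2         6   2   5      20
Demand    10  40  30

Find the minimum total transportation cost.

470

Optimal allocation:
  P1–I1: 10 × €9 = €90
  P1–I2: 20 × €8 = €160
  P1–I3: 30 × €6 = €180
  P2–I2: 20 × €2 = €40
Total = 90 + 160 + 180 + 40 = €470.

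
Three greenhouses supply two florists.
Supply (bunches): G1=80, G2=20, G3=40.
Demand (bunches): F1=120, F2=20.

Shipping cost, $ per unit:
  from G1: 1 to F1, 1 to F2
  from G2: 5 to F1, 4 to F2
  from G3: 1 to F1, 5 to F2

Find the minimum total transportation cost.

200

One minimum-cost allocation:
  G1->F1: 80 bunches
  G2->F2: 20 bunches
  G3->F1: 40 bunches
Total cost = $200.
(Supply check: G1 ships 80; G2 ships 20; G3 ships 40.)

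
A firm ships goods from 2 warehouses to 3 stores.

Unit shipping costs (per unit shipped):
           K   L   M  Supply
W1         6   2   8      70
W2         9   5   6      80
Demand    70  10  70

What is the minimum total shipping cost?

A cheapest plan:
  W1 to K: 70 × 6 = 420
  W2 to L: 10 × 5 = 50
  W2 to M: 70 × 6 = 420
Total = 420 + 50 + 420 = 890.

890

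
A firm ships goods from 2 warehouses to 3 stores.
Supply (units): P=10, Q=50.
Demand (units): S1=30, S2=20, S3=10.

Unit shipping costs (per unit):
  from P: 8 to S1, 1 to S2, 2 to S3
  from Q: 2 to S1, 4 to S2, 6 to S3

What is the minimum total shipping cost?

160

An optimal shipping plan:
  P to S3: 10 × 2 = 20
  Q to S1: 30 × 2 = 60
  Q to S2: 20 × 4 = 80
Total = 20 + 60 + 80 = 160.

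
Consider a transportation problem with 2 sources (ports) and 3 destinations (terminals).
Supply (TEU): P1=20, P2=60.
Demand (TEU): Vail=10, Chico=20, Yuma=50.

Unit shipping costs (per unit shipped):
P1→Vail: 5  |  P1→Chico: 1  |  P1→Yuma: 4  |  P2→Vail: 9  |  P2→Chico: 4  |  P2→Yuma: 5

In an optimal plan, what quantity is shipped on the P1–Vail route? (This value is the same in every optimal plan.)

10

The minimum-cost plan:
  P1→Vail: 10 × 5 = 50
  P1→Chico: 10 × 1 = 10
  P2→Chico: 10 × 4 = 40
  P2→Yuma: 50 × 5 = 250
Total cost = 350.
So P1→Vail carries 10 TEU.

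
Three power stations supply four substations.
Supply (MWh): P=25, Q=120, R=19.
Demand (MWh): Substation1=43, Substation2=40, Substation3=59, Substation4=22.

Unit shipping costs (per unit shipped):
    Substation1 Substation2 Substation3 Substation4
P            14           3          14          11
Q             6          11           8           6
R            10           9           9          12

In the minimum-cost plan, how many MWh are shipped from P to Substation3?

0

Optimal shipments:
  P→Substation2: 25 MWh
  Q→Substation1: 43 MWh
  Q→Substation3: 55 MWh
  Q→Substation4: 22 MWh
  R→Substation2: 15 MWh
  R→Substation3: 4 MWh
Total cost = 1076.
The route P→Substation3 is not used.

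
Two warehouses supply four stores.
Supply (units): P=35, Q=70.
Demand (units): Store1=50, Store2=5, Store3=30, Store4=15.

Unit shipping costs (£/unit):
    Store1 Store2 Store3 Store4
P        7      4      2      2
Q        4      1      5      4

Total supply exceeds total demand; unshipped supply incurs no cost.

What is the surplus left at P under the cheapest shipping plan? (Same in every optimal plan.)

Minimum-cost shipments:
  P–Store3: 30 × £2 = £60
  P–Store4: 5 × £2 = £10
  Q–Store1: 50 × £4 = £200
  Q–Store2: 5 × £1 = £5
  Q–Store4: 10 × £4 = £40
Total cost = £315.
P ships 35 of its 35, leaving 0.

0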